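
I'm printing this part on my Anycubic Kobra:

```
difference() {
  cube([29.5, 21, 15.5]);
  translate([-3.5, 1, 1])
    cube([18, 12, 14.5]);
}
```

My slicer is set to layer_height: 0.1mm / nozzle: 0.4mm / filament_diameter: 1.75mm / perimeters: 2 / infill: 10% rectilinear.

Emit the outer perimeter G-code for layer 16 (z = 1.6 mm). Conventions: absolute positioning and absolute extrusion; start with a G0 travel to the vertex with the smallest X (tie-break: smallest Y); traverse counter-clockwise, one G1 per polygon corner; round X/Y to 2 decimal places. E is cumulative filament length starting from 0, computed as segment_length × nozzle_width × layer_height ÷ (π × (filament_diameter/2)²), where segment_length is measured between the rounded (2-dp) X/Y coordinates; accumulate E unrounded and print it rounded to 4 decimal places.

At z = 1.6 mm: the 29.5×21 cube contributes its full rectangle; the 18×12 cube at (-3.5, 1) contributes its full rectangle; Taking the first minus the rest: starting from the 29.5×21 cube, the 18×12 cube at (-3.5, 1) partially overlaps it — only the 174.00 mm² overlap (of its 216.00 mm²) is removed, clipping the outline — 1 connected region. The outline is a single polygon with 8 vertices. Extrusion per mm of travel: 0.4 × 0.1 / (π × 0.875²) = 0.016630. Accumulating E over each segment gives final E = 2.1619.

G0 X0.00 Y0.00 Z1.60
G1 X29.50 Y0.00 E0.4906
G1 X29.50 Y21.00 E0.8398
G1 X0.00 Y21.00 E1.3304
G1 X0.00 Y13.00 E1.4634
G1 X14.50 Y13.00 E1.7046
G1 X14.50 Y1.00 E1.9041
G1 X0.00 Y1.00 E2.1453
G1 X0.00 Y0.00 E2.1619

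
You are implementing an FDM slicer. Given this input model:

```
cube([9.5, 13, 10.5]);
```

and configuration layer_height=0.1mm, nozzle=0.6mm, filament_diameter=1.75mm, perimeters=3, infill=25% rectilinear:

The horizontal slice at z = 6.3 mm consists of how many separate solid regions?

1

At z = 6.3 mm: the 9.5×13 cube contributes its full rectangle. The result has 1 disconnected region.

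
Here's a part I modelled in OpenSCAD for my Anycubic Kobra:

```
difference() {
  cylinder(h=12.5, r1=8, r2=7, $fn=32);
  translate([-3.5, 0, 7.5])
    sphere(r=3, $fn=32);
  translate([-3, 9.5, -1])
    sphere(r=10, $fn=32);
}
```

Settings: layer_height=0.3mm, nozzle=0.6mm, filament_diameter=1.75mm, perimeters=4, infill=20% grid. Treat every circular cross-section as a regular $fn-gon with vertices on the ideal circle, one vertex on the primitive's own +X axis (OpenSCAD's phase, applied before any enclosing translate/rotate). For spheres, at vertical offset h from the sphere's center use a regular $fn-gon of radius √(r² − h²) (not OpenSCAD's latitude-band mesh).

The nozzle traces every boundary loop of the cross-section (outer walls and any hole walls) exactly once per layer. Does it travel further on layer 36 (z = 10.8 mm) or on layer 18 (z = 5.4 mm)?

layer 18 (z = 5.4 mm)

Layer 36 (z = 10.8): the cone (r1=8→r2=7) has section circumradius 7.136 here — a regular 32-gon (perimeter = 2·32·7.136·sin(180°/32) = 44.76 mm); the sphere at (-3.5, 0) is not intersected at this z (|z−center|=3.300 > r=3); the sphere at (-3, 9.5) is not intersected at this z (|z−center|=11.800 > r=10); Subtracting the remaining from the first: none of the subtracted shapes is present at this height, so the cone is unchanged — boundary = 44.76 mm. So its perimeter = 44.76 mm. Layer 18 (z = 5.4): the cone (r1=8→r2=7) has section circumradius 7.568 here — a regular 32-gon (perimeter = 2·32·7.568·sin(180°/32) = 47.47 mm); the r=3 sphere at (-3.5, 0) contributes a regular 32-gon of circumradius √(3²−2.1²) = 2.142 (perimeter = 2·32·2.142·sin(180°/32) = 13.44 mm); the r=10 sphere at (-3, 9.5) contributes a regular 32-gon of circumradius √(10²−6.4²) = 7.684 (perimeter = 2·32·7.684·sin(180°/32) = 48.20 mm); After the difference (first − rest): starting from the cone, the r=3 sphere at (-3.5, 0) lies wholly inside it (removes its full 14.33 mm² and its 13.44 mm outline becomes a hole wall); the r=10 sphere at (-3, 9.5) partially overlaps it — only the 41.37 mm² overlap (of its 184.29 mm²) is removed, clipping the outline — boundary = 56.98 mm. So its perimeter = 56.98 mm. Layer 18 is larger (56.98 vs 44.76 mm).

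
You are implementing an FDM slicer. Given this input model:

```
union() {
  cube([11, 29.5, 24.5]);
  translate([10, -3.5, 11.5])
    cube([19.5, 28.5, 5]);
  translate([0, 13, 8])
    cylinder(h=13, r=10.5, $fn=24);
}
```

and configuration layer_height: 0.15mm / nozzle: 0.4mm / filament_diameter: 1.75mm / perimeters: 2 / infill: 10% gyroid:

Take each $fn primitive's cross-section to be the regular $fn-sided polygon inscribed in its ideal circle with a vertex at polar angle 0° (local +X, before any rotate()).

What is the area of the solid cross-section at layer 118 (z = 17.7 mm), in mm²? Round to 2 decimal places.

495.71 mm²

At z = 17.7 mm: the cube is present — its section is the full 11×29.5 rectangle (area 324.50 mm²); the cube at (10, -3.5) is absent (z outside [11.5, 16.5]); the cylinder at (0, 13): section is a regular 24-gon, circumradius r=10.5 (area = (24/2)·10.500²·sin(360°/24) = 342.42 mm²); Combining (union): the regions partially overlap — summed areas 666.92 mm² minus the doubly-counted overlap 171.21 mm² gives 495.71 mm² — area = 495.71 mm². Overall, the cross-section is a single solid region. Net area = 495.71 mm².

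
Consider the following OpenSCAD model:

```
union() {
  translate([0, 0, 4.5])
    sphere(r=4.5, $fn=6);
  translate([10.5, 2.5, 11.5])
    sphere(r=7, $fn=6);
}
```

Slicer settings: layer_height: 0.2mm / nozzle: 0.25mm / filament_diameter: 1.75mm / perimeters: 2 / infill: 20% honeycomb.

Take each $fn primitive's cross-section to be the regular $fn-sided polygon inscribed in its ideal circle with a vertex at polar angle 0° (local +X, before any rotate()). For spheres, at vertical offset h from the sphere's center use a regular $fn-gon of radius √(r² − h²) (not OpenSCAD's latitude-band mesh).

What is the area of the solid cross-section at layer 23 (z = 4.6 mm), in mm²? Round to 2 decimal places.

At z = 4.6 mm: the r=4.5 sphere slices to a regular 6-gon of circumradius 4.499 (√(r²−h²) with h=0.1 from center) (area = (6/2)·4.499²·sin(360°/6) = 52.59 mm²); the r=7 sphere at (10.5, 2.5) slices to a regular 6-gon of circumradius 1.179 (√(r²−h²) with h=6.9 from center) (area = (6/2)·1.179²·sin(360°/6) = 3.61 mm²); Combining (union): the 2 present regions are separate (no shared area or edge), so areas and boundary lengths simply add and each stays a separate island — area = 56.20 mm². Overall, the cross-section has 2 separate islands. Net area = 56.20 mm².

56.20 mm²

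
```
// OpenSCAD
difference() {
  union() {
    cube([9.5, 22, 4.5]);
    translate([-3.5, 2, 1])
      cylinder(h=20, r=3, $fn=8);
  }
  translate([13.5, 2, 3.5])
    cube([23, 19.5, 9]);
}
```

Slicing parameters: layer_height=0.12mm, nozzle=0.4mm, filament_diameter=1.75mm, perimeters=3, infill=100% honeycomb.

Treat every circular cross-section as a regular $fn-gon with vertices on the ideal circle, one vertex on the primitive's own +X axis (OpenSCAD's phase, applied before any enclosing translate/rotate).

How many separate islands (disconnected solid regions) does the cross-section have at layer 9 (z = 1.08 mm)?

At z = 1.08 mm: the cube (footprint 9.5×22) is included at this height; the r=3 cylinder at (-3.5, 2) contributes a regular 8-gon of circumradius 3; Taking the union: the 2 present regions are separate (no shared area or edge), so areas and boundary lengths simply add and each stays a separate island — 2 connected regions; the cube at (13.5, 2) does not reach this height (z outside [3.5, 12.5]); Taking the first minus the rest: none of the subtracted shapes is present at this height, so the result so far is unchanged — 2 connected regions. Overall, the cross-section has 2 separate islands. Island count = 2.

2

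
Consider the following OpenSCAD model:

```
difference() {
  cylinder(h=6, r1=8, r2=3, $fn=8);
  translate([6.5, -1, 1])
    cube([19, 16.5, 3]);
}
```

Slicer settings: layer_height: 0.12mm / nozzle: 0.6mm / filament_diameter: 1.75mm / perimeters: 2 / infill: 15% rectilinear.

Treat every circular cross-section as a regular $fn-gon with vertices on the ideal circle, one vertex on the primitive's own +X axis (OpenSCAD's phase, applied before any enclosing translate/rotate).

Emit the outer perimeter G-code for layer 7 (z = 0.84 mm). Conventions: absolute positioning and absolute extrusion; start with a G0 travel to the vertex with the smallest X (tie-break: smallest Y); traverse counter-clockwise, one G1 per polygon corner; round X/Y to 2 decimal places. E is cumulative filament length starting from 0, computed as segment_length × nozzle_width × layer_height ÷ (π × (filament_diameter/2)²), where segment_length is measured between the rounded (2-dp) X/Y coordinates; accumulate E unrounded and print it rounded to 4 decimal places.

G0 X-7.30 Y0.00 Z0.84
G1 X-5.16 Y-5.16 E0.1672
G1 X0.00 Y-7.30 E0.3344
G1 X5.16 Y-5.16 E0.5017
G1 X7.30 Y0.00 E0.6689
G1 X5.16 Y5.16 E0.8361
G1 X0.00 Y7.30 E1.0033
G1 X-5.16 Y5.16 E1.1705
G1 X-7.30 Y0.00 E1.3377

At z = 0.84 mm: the cone (r1=8→r2=3) has section circumradius 7.300 here — a regular 8-gon; the cube at (6.5, -1) is not intersected at this z (z outside [1, 4]); Taking the first minus the rest: none of the subtracted shapes is present at this height, so the cone is unchanged — 1 connected region. The outline is a single polygon with 8 vertices. Extrusion per mm of travel: 0.6 × 0.12 / (π × 0.875²) = 0.029934. Accumulating E over each segment gives final E = 1.3377.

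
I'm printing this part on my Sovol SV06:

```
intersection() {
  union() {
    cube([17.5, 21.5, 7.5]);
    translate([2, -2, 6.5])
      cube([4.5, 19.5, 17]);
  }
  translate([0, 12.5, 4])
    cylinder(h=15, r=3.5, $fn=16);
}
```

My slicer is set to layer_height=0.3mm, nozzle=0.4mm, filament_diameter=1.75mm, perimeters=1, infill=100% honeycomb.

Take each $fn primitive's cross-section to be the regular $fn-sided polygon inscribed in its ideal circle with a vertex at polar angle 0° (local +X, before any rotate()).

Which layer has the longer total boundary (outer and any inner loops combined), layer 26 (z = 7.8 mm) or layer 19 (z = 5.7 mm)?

Layer 26 (z = 7.8): the cube is not intersected at this z (z outside [0, 7.5]); the cube at (2, -2) is present — its section is the full 4.5×19.5 rectangle (perimeter 48.00 mm); Merging all regions: only the 4.5×19.5 cube at (2, -2) is present, so the union is just that shape — boundary = 48.00 mm; the r=3.5 cylinder at (0, 12.5) contributes a regular 16-gon of circumradius 3.5 (perimeter = 2·16·3.500·sin(180°/16) = 21.85 mm); Taking the intersection: the r=3.5 cylinder at (0, 12.5) partially overlaps the result so far; clipping to the common part keeps 5.75 mm² — boundary = 12.19 mm. So its perimeter = 12.19 mm. Layer 19 (z = 5.7): the cube is present — its section is the full 17.5×21.5 rectangle (perimeter 78.00 mm); the cube at (2, -2) is not intersected at this z (z outside [6.5, 23.5]); Combining (union): only the 17.5×21.5 cube is present, so the union is just that shape — boundary = 78.00 mm; the r=3.5 cylinder at (0, 12.5) contributes a regular 16-gon of circumradius 3.5 (perimeter = 2·16·3.500·sin(180°/16) = 21.85 mm); Taking the intersection: the r=3.5 cylinder at (0, 12.5) partially overlaps that combined region; clipping to the common part keeps 18.75 mm² — boundary = 17.93 mm. So its perimeter = 17.93 mm. Layer 19 is larger (17.93 vs 12.19 mm).

layer 19 (z = 5.7 mm)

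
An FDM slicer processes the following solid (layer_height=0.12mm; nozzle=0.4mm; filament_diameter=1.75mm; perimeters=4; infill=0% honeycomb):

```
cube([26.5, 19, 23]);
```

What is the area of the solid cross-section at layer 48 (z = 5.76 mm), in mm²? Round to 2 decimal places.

503.50 mm²

At z = 5.76 mm: the cube (footprint 26.5×19) is included at this height (area 503.50 mm²). Overall, the cross-section is a single solid region. Net area = 503.50 mm².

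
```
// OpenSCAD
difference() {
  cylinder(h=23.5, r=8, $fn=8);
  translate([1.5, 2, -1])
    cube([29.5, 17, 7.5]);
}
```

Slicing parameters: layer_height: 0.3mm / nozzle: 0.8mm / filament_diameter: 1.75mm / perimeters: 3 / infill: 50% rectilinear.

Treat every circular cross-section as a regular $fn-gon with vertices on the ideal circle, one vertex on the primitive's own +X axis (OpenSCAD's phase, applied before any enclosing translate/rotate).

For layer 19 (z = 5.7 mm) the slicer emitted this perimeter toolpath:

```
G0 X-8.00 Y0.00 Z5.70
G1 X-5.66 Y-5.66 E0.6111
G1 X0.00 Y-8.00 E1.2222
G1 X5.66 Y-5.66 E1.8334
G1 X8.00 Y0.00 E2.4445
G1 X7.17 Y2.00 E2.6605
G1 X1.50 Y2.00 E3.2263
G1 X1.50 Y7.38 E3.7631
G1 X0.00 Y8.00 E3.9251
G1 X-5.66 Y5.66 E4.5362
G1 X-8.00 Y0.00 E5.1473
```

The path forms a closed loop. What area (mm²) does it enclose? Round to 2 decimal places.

Apply the shoelace formula to the sequence of (X, Y) vertices; enclosed area = 159.55 mm².

159.55 mm²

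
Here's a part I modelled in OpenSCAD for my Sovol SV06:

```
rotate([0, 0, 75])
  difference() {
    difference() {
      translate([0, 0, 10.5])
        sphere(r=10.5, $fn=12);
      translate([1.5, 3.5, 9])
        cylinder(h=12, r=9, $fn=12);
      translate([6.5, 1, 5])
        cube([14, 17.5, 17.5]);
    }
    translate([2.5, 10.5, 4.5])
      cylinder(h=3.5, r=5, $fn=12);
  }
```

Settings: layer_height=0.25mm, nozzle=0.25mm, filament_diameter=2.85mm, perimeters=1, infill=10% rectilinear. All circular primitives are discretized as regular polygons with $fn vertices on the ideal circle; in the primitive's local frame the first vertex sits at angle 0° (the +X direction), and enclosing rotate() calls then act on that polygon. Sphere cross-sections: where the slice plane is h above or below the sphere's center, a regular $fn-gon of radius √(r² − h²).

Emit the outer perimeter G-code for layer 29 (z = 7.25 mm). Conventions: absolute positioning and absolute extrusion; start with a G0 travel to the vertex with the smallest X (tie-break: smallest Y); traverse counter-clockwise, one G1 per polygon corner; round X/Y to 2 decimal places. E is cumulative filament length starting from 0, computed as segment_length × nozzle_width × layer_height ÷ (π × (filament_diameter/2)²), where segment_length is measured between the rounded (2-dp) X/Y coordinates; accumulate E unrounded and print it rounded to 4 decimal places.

At z = 7.25 mm: the r=10.5 sphere slices to a regular 12-gon of circumradius 9.984 (√(r²−h²) with h=3.25 from center); the cylinder at (1.5, 3.5) is not intersected at this z (z outside [9, 21]); the 14×17.5 cube at (6.5, 1) contributes its full rectangle; After the difference (first − rest): starting from the r=10.5 sphere, the 14×17.5 cube at (6.5, 1) partially overlaps it — only the 13.01 mm² overlap (of its 245.00 mm²) is removed, clipping the outline — 1 connected region; the r=5 cylinder at (2.5, 10.5) contributes a regular 12-gon of circumradius 5; Subtracting the remaining from the first: starting from the result so far, the r=5 cylinder at (2.5, 10.5) partially overlaps it — only the 24.06 mm² overlap (of its 75.00 mm²) is removed, clipping the outline — 1 connected region; (rotated 75° about Z; rotation is an isometry so areas/perimeters/island counts are preserved). The outline is a single polygon with 18 vertices. Extrusion per mm of travel: 0.25 × 0.25 / (π × 1.425²) = 0.009797. Accumulating E over each segment gives final E = 0.6459.

G0 X-9.64 Y-2.58 Z7.25
G1 X-7.06 Y-7.06 E0.0506
G1 X-2.58 Y-9.64 E0.1013
G1 X2.58 Y-9.64 E0.1519
G1 X7.06 Y-7.06 E0.2025
G1 X9.64 Y-2.58 E0.2532
G1 X9.64 Y2.58 E0.3037
G1 X7.06 Y7.06 E0.3544
G1 X2.58 Y9.64 E0.4050
G1 X1.55 Y9.64 E0.4151
G1 X0.72 Y6.54 E0.4465
G1 X-5.21 Y8.13 E0.5067
G1 X-5.54 Y7.94 E0.5104
G1 X-4.67 Y6.43 E0.5275
G1 X-4.67 Y3.84 E0.5529
G1 X-5.96 Y1.60 E0.5782
G1 X-8.20 Y0.30 E0.6036
G1 X-9.64 Y0.30 E0.6177
G1 X-9.64 Y-2.58 E0.6459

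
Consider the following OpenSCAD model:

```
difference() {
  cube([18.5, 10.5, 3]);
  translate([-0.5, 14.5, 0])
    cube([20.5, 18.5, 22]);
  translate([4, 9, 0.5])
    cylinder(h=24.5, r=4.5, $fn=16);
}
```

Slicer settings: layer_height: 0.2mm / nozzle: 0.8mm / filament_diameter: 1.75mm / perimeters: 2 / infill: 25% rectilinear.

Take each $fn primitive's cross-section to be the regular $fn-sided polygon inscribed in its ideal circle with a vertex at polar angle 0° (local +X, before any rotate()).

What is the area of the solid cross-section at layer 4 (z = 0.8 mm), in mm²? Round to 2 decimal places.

151.31 mm²

At z = 0.8 mm: the cube is present — its section is the full 18.5×10.5 rectangle (area 194.25 mm²); the cube at (-0.5, 14.5) (footprint 20.5×18.5) is included at this height (area 379.25 mm²); the r=4.5 cylinder at (4, 9) gives a regular 16-gon of circumradius 4.5 (constant along its height) (area = (16/2)·4.500²·sin(360°/16) = 61.99 mm²); Subtracting the remaining from the first: starting from the 18.5×10.5 cube (194.25 mm²), the 20.5×18.5 cube at (-0.5, 14.5) misses the remaining region (no effect); the r=4.5 cylinder at (4, 9) partially overlaps it — only the 42.94 mm² overlap (of its 61.99 mm²) is removed, clipping the outline — area = 151.31 mm². Overall, the cross-section is a single solid region. Net area = 151.31 mm².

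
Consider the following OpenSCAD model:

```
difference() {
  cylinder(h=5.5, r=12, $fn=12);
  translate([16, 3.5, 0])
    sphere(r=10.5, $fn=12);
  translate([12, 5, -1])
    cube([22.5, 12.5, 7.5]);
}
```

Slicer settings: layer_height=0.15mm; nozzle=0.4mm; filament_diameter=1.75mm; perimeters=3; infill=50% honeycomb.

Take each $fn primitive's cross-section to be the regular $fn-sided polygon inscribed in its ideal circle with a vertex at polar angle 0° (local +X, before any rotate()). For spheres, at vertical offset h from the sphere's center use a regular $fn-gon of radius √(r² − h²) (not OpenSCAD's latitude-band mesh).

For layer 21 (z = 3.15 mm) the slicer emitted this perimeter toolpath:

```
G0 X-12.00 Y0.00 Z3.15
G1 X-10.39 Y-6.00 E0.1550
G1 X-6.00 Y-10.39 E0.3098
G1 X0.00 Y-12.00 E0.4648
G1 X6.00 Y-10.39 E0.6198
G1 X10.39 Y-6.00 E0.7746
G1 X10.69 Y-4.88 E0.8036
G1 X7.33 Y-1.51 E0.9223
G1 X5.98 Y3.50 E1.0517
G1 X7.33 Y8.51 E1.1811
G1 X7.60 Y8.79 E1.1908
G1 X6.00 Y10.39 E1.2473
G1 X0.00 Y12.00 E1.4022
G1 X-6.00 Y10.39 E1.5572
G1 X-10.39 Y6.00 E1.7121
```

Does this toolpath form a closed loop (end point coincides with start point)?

no

Start point (G0): (-12.00, 0.00). End point (last G1): the path does not return to the start — open.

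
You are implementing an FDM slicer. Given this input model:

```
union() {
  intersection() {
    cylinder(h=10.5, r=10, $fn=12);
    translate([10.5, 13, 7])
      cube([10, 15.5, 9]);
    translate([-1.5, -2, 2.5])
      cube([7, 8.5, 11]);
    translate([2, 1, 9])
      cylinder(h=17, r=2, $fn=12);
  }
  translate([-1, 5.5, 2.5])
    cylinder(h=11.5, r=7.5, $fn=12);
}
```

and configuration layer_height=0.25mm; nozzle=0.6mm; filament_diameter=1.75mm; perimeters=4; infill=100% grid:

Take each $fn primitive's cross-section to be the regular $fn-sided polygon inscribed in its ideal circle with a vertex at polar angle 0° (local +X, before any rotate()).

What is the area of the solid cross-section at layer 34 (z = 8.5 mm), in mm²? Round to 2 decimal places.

168.75 mm²

At z = 8.5 mm: the cylinder: section is a regular 12-gon, circumradius r=10 (area = (12/2)·10.000²·sin(360°/12) = 300.00 mm²); the 10×15.5 cube at (10.5, 13) contributes its full rectangle (area 155.00 mm²); the cube at (-1.5, -2) is present — its section is the full 7×8.5 rectangle (area 59.50 mm²); the cylinder at (2, 1) is not intersected at this z (z outside [9, 26]); Keeping only the common overlap: at least one operand is absent at this height, so nothing remains; the r=7.5 cylinder at (-1, 5.5) gives a regular 12-gon of circumradius 7.5 (constant along its height) (area = (12/2)·7.500²·sin(360°/12) = 168.75 mm²); Merging all regions: only the r=7.5 cylinder at (-1, 5.5) is present, so the union is just that shape — area = 168.75 mm². Overall, the cross-section is a single solid region. Net area = 168.75 mm².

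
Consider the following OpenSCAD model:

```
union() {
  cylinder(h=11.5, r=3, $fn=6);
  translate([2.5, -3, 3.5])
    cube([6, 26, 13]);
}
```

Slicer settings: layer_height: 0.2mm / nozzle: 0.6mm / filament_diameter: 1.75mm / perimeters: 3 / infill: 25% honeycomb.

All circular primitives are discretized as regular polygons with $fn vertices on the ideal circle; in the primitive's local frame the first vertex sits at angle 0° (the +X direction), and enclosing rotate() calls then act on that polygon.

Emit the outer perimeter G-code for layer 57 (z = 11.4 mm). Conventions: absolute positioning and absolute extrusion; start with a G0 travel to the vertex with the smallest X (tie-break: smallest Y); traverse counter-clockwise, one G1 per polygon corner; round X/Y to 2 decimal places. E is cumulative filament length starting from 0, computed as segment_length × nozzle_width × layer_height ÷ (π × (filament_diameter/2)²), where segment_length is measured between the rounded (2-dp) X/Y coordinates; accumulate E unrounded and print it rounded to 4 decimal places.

G0 X-3.00 Y0.00 Z11.40
G1 X-1.50 Y-2.60 E0.1498
G1 X1.50 Y-2.60 E0.2994
G1 X2.50 Y-0.87 E0.3991
G1 X2.50 Y-3.00 E0.5054
G1 X8.50 Y-3.00 E0.8047
G1 X8.50 Y23.00 E2.1019
G1 X2.50 Y23.00 E2.4012
G1 X2.50 Y0.87 E3.5053
G1 X1.50 Y2.60 E3.6050
G1 X-1.50 Y2.60 E3.7546
G1 X-3.00 Y0.00 E3.9044

At z = 11.4 mm: the cylinder: section is a regular 6-gon, circumradius r=3; the cube at (2.5, -3) is present — its section is the full 6×26 rectangle; Merging all regions: the regions partially overlap (shared area 0.43 mm²), so overlapping operands fuse into one piece — 1 connected region. The outline is a single polygon with 11 vertices. Extrusion per mm of travel: 0.6 × 0.2 / (π × 0.875²) = 0.049890. Accumulating E over each segment gives final E = 3.9044.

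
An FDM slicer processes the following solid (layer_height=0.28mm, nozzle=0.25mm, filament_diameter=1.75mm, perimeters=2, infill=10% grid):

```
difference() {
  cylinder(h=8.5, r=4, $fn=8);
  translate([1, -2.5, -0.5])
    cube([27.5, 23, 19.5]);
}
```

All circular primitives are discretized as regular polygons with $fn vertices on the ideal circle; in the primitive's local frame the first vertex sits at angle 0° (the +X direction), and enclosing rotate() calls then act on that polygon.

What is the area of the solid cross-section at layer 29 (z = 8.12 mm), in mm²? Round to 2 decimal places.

At z = 8.12 mm: the r=4 cylinder contributes a regular 8-gon of circumradius 4 (area = (8/2)·4.000²·sin(360°/8) = 45.25 mm²); the cube at (1, -2.5) (footprint 27.5×23) is included at this height (area 632.50 mm²); Taking the first minus the rest: starting from the r=4 cylinder (45.25 mm²), the 27.5×23 cube at (1, -2.5) partially overlaps it — only the 13.73 mm² overlap (of its 632.50 mm²) is removed, clipping the outline — area = 31.53 mm². Overall, the cross-section is a single solid region. Net area = 31.53 mm².

31.53 mm²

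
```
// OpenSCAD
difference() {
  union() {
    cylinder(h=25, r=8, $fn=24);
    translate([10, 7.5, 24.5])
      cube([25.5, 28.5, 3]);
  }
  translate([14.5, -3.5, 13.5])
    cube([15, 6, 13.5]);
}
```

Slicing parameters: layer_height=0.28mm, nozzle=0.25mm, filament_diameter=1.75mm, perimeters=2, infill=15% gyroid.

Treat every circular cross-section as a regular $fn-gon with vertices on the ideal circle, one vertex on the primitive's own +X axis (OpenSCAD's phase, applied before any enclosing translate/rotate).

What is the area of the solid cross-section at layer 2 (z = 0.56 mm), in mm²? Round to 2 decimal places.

198.77 mm²

At z = 0.56 mm: the r=8 cylinder gives a regular 24-gon of circumradius 8 (constant along its height) (area = (24/2)·8.000²·sin(360°/24) = 198.77 mm²); the cube at (10, 7.5) is absent (z outside [24.5, 27.5]); Merging all regions: only the r=8 cylinder is present, so the union is just that shape — area = 198.77 mm²; the cube at (14.5, -3.5) is not intersected at this z (z outside [13.5, 27]); After the difference (first − rest): none of the subtracted shapes is present at this height, so the result so far is unchanged — area = 198.77 mm². Overall, the cross-section is a single solid region. Net area = 198.77 mm².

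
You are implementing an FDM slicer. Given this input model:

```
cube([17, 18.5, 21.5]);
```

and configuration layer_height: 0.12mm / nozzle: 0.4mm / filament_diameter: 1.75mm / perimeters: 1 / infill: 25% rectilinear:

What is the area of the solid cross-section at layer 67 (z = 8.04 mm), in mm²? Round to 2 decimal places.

At z = 8.04 mm: the cube (footprint 17×18.5) is included at this height (area 314.50 mm²). Overall, the cross-section is a single solid region. Net area = 314.50 mm².

314.50 mm²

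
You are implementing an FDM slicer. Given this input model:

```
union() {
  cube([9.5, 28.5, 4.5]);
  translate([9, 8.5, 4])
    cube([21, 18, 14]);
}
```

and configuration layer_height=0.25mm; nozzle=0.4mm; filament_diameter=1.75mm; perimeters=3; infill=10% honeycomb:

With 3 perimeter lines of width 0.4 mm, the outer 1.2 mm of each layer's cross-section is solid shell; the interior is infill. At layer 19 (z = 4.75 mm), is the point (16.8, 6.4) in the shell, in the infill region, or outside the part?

At z = 4.75 mm: the cube does not reach this height (z outside [0, 4.5]); the cube at (9, 8.5) is present — its section is the full 21×18 rectangle; Merging all regions: only the 21×18 cube at (9, 8.5) is present, so the union is just that shape — 1 connected region. Overall, the cross-section is a single solid region. The nearest boundary edge runs (9.00, 8.50)→(30.00, 8.50); distance from the point to it = 2.10 mm. The point is not inside any of the regions above, so it lies outside the cross-section (2.10 mm from the nearest boundary).

outside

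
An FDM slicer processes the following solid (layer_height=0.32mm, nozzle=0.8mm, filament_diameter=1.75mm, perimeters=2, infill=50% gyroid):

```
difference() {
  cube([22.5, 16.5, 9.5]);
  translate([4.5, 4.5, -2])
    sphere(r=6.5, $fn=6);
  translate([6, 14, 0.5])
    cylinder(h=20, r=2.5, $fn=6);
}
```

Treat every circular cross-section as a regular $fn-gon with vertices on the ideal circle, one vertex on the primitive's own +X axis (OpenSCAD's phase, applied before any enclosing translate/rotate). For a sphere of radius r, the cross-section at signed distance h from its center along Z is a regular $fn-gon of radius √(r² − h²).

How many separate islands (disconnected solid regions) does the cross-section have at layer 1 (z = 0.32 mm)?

At z = 0.32 mm: the cube is present — its section is the full 22.5×16.5 rectangle; the r=6.5 sphere at (4.5, 4.5) slices to a regular 6-gon of circumradius 6.072 (√(r²−h²) with h=2.32 from center); the cylinder at (6, 14) is not intersected at this z (z outside [0.5, 20.5]); Subtracting the remaining from the first: starting from the 22.5×16.5 cube, the r=6.5 sphere at (4.5, 4.5) partially overlaps it — only the 86.57 mm² overlap (of its 95.78 mm²) is removed, clipping the outline — 2 connected regions. Overall, the cross-section has 2 separate islands. Island count = 2.

2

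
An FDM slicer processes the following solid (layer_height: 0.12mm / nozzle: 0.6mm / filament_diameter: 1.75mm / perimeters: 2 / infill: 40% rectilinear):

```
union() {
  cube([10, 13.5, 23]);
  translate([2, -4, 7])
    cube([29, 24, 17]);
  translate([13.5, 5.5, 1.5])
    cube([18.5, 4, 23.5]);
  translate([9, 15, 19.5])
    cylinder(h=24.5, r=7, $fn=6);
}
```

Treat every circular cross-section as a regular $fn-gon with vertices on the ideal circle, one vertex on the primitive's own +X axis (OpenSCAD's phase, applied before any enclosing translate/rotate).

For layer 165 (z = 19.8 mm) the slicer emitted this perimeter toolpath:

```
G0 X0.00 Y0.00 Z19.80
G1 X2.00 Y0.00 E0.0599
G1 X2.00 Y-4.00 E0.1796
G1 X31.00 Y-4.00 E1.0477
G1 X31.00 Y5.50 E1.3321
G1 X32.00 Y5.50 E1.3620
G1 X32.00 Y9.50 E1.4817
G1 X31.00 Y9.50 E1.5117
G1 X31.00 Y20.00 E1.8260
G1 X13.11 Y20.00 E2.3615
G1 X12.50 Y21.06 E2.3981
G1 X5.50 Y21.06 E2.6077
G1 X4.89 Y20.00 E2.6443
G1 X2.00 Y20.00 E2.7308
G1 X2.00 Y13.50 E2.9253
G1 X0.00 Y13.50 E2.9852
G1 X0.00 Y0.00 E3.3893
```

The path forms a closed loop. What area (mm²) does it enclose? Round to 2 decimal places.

Apply the shoelace formula to the sequence of (X, Y) vertices; enclosed area = 735.07 mm².

735.07 mm²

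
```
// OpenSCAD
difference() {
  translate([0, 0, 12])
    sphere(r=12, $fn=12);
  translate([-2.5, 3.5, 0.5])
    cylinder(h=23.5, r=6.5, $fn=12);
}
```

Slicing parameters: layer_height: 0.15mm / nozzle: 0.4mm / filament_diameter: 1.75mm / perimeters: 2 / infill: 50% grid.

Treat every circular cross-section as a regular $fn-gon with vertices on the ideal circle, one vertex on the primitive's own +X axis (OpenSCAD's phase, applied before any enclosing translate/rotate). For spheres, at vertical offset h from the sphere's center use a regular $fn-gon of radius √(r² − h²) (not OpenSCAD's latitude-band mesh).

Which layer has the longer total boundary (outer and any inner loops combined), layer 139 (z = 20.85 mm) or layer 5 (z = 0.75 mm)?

layer 139 (z = 20.85 mm)

Layer 139 (z = 20.85): the r=12 sphere contributes a regular 12-gon of circumradius √(12²−8.85²) = 8.104 (perimeter = 2·12·8.104·sin(180°/12) = 50.34 mm); the r=6.5 cylinder at (-2.5, 3.5) gives a regular 12-gon of circumradius 6.5 (constant along its height) (perimeter = 2·12·6.500·sin(180°/12) = 40.38 mm); Subtracting the remaining from the first: starting from the r=12 sphere, the r=6.5 cylinder at (-2.5, 3.5) partially overlaps it — only the 97.11 mm² overlap (of its 126.75 mm²) is removed, clipping the outline — boundary = 56.51 mm. So its perimeter = 56.51 mm. Layer 5 (z = 0.75): the sphere: section is a regular 12-gon, circumradius = √(r²−h²) = √(12²−11.25²) = 4.176 (perimeter = 2·12·4.176·sin(180°/12) = 25.94 mm); the cylinder at (-2.5, 3.5): section is a regular 12-gon, circumradius r=6.5 (perimeter = 2·12·6.500·sin(180°/12) = 40.38 mm); Subtracting the remaining from the first: starting from the r=12 sphere, the r=6.5 cylinder at (-2.5, 3.5) partially overlaps it — only the 39.09 mm² overlap (of its 126.75 mm²) is removed, clipping the outline — boundary = 20.69 mm. So its perimeter = 20.69 mm. Layer 139 is larger (56.51 vs 20.69 mm).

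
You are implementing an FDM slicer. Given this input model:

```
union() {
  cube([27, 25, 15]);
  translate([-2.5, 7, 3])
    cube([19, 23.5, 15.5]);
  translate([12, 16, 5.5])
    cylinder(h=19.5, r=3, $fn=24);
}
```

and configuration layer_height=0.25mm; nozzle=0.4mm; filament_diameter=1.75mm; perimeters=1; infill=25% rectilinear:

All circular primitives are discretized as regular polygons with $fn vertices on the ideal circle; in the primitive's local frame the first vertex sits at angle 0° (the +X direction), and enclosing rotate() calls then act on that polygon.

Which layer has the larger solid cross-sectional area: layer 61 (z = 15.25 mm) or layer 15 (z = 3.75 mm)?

Layer 61 (z = 15.25): the cube is not intersected at this z (z outside [0, 15]); the cube at (-2.5, 7) (footprint 19×23.5) is included at this height (area 446.50 mm²); the cylinder at (12, 16): section is a regular 24-gon, circumradius r=3 (area = (24/2)·3.000²·sin(360°/24) = 27.95 mm²); Merging all regions: the r=3 cylinder at (12, 16) lies entirely inside the 19×23.5 cube at (-2.5, 7), so the union is just the 19×23.5 cube at (-2.5, 7) — area = 446.50 mm². So its area = 446.50 mm². Layer 15 (z = 3.75): the 27×25 cube contributes its full rectangle (area 675.00 mm²); the 19×23.5 cube at (-2.5, 7) contributes its full rectangle (area 446.50 mm²); the cylinder at (12, 16) does not reach this height (z outside [5.5, 25]); Combining (union): the regions partially overlap — summed areas 1121.50 mm² minus the doubly-counted overlap 297.00 mm² gives 824.50 mm² — area = 824.50 mm². So its area = 824.50 mm². Layer 15 is larger (824.50 vs 446.50 mm²).

layer 15 (z = 3.75 mm)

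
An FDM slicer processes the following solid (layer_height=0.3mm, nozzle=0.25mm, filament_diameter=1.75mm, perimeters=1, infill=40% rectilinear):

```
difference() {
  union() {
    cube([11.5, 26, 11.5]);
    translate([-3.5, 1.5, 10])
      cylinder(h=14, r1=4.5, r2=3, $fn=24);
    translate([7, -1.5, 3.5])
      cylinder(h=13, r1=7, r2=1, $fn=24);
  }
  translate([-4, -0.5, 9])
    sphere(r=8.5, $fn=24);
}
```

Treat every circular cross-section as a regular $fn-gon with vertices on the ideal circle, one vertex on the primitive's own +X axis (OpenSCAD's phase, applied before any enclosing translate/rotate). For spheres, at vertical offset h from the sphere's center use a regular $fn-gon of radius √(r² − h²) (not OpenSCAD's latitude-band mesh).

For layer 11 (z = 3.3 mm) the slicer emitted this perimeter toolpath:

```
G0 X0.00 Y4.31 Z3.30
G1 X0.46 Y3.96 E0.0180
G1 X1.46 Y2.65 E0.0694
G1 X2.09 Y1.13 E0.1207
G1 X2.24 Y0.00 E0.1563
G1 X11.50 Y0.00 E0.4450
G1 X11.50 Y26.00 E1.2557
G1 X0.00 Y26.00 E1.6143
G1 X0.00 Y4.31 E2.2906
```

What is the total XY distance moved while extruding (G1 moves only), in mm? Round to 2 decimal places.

Sum the Euclidean lengths of each G1 segment: total = 73.46 mm.

73.46 mm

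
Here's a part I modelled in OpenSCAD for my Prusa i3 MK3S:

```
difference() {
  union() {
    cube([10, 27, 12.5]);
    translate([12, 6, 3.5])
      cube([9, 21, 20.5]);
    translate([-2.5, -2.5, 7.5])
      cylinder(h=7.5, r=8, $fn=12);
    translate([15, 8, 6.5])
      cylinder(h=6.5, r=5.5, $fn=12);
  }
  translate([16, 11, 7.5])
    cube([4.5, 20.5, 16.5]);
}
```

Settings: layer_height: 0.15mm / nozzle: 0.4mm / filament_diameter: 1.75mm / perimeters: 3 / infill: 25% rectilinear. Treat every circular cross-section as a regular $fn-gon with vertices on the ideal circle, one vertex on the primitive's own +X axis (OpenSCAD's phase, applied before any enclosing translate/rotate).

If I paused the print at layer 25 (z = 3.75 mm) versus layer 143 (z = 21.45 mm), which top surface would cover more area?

Layer 25 (z = 3.75): the cube (footprint 10×27) is included at this height (area 270.00 mm²); the cube at (12, 6) (footprint 9×21) is included at this height (area 189.00 mm²); the cylinder at (-2.5, -2.5) does not reach this height (z outside [7.5, 15]); the cylinder at (15, 8) is not intersected at this z (z outside [6.5, 13]); Merging all regions: the 2 present regions are separate (no shared area or edge), so areas and boundary lengths simply add and each stays a separate island — area = 459.00 mm²; the cube at (16, 11) is not intersected at this z (z outside [7.5, 24]); Subtracting the remaining from the first: none of the subtracted shapes is present at this height, so the result so far is unchanged — area = 459.00 mm². So its area = 459.00 mm². Layer 143 (z = 21.45): the cube is absent (z outside [0, 12.5]); the cube at (12, 6) (footprint 9×21) is included at this height (area 189.00 mm²); the cylinder at (-2.5, -2.5) does not reach this height (z outside [7.5, 15]); the cylinder at (15, 8) is not intersected at this z (z outside [6.5, 13]); Taking the union: only the 9×21 cube at (12, 6) is present, so the union is just that shape — area = 189.00 mm²; the cube at (16, 11) (footprint 4.5×20.5) is included at this height (area 92.25 mm²); Taking the first minus the rest: starting from the result so far (189.00 mm²), the 4.5×20.5 cube at (16, 11) partially overlaps it — only the 72.00 mm² overlap (of its 92.25 mm²) is removed, clipping the outline — area = 117.00 mm². So its area = 117.00 mm². Layer 25 is larger (459.00 vs 117.00 mm²).

layer 25 (z = 3.75 mm)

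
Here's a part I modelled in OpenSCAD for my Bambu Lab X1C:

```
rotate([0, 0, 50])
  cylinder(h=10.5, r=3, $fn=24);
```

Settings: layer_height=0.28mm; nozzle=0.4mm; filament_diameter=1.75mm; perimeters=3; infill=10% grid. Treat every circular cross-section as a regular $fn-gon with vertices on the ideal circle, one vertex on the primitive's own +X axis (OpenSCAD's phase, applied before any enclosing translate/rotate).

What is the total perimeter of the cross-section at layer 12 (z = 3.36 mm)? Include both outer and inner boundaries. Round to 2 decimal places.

At z = 3.36 mm: the cylinder: section is a regular 24-gon, circumradius r=3 (perimeter = 2·24·3.000·sin(180°/24) = 18.80 mm); (whole slice rotated 50° about Z — lengths, areas and connectivity unchanged). Overall, the cross-section is a single solid region. Total boundary length (outer) = 18.80 mm.

18.80 mm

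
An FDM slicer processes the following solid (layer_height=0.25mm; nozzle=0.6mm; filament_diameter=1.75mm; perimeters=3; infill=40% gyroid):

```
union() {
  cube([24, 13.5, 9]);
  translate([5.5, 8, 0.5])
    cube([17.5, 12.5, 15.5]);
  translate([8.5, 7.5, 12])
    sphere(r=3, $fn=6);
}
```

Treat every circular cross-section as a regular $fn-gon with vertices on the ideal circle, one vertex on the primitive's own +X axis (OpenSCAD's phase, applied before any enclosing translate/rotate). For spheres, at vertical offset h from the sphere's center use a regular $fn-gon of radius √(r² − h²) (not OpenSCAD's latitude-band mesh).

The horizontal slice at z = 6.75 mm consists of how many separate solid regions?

At z = 6.75 mm: the 24×13.5 cube contributes its full rectangle; the 17.5×12.5 cube at (5.5, 8) contributes its full rectangle; the sphere at (8.5, 7.5) is not intersected at this z (|z−center|=5.250 > r=3); Merging all regions: the regions partially overlap (shared area 96.25 mm²), so overlapping operands fuse into one piece — 1 connected region. The result has 1 disconnected region.

1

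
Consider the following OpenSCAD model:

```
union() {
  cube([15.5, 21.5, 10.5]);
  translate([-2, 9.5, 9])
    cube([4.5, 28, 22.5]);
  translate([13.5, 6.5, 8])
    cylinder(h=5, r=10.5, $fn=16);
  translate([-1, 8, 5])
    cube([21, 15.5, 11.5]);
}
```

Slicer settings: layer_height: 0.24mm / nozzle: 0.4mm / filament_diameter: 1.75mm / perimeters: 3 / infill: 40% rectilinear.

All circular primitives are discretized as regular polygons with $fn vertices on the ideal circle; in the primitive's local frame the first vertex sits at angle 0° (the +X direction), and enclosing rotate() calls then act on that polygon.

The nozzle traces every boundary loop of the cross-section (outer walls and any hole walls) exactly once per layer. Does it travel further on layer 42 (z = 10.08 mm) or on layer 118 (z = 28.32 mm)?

Layer 42 (z = 10.08): the cube (footprint 15.5×21.5) is included at this height (perimeter 74.00 mm); the cube at (-2, 9.5) is present — its section is the full 4.5×28 rectangle (perimeter 65.00 mm); the r=10.5 cylinder at (13.5, 6.5) gives a regular 16-gon of circumradius 10.5 (constant along its height) (perimeter = 2·16·10.500·sin(180°/16) = 65.55 mm); the cube at (-1, 8) is present — its section is the full 21×15.5 rectangle (perimeter 73.00 mm); Merging all regions: the regions partially overlap (shared area 474.09 mm²), so the edge portions inside another operand are dropped and the merged outline is re-measured after clipping — boundary = 124.91 mm. So its perimeter = 124.91 mm. Layer 118 (z = 28.32): the cube does not reach this height (z outside [0, 10.5]); the 4.5×28 cube at (-2, 9.5) contributes its full rectangle (perimeter 65.00 mm); the cylinder at (13.5, 6.5) is absent (z outside [8, 13]); the cube at (-1, 8) does not reach this height (z outside [5, 16.5]); Merging all regions: only the 4.5×28 cube at (-2, 9.5) is present, so the union is just that shape — boundary = 65.00 mm. So its perimeter = 65.00 mm. Layer 42 is larger (124.91 vs 65.00 mm).

layer 42 (z = 10.08 mm)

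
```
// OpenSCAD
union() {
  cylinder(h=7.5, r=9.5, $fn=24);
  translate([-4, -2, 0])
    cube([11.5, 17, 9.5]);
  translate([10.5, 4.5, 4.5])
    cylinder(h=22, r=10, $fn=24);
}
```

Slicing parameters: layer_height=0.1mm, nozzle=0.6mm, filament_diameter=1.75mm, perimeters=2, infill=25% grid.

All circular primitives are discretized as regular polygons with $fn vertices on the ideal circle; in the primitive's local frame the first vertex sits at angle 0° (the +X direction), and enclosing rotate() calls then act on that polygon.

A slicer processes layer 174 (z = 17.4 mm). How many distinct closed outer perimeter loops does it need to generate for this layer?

At z = 17.4 mm: the cylinder is not intersected at this z (z outside [0, 7.5]); the cube at (-4, -2) is absent (z outside [0, 9.5]); the cylinder at (10.5, 4.5): section is a regular 24-gon, circumradius r=10; Taking the union: only the r=10 cylinder at (10.5, 4.5) is present, so the union is just that shape — 1 connected region. The result has 1 disconnected region.

1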